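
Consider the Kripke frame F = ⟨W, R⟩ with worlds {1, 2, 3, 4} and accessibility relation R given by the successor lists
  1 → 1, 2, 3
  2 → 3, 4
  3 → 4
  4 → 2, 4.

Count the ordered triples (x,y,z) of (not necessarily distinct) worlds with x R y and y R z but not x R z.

5

Enumerating: (1,2,4), (1,3,4), (2,4,2), (3,4,2), (4,2,3).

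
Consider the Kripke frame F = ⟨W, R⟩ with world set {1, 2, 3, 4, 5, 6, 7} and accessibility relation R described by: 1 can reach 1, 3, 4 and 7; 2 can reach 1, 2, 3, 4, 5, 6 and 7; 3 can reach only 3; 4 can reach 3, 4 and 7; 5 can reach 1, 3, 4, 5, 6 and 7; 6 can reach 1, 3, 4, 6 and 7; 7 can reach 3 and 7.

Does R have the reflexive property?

Yes

Reflexive: yes — every world is R-related to itself.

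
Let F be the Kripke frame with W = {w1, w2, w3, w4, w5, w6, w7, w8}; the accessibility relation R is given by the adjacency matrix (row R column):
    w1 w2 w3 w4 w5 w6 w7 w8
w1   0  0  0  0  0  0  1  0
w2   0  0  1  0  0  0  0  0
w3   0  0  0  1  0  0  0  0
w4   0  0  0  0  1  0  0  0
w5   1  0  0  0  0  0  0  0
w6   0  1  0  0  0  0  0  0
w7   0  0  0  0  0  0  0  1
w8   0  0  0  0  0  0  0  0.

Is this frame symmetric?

No

Symmetric: no — w1 R w7 but not w7 R w1.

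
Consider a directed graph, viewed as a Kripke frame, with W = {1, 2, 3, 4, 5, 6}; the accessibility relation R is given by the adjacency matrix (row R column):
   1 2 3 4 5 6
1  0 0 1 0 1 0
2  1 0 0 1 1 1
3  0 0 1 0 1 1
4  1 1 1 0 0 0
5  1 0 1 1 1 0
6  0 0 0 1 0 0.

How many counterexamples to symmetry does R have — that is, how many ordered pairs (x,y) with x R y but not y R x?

9

Enumerating: (1,3), (2,1), (2,5), (2,6), (3,6), (4,1), (4,3), (5,4), (6,4).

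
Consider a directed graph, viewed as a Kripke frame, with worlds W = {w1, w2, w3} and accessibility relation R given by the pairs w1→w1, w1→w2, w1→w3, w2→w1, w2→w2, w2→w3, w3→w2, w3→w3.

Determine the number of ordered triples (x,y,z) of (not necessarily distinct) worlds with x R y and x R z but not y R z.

Enumerating: (w1,w3,w1), (w2,w3,w1).

2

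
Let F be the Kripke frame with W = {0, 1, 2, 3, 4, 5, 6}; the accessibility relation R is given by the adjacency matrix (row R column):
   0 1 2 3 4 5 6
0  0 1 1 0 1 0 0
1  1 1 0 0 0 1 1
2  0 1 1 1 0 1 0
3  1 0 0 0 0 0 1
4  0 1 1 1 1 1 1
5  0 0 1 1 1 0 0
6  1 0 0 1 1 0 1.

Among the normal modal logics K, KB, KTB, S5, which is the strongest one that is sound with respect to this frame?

K

Symmetric (axiom B): no — 0 R 2 but not 2 R 0.
Reflexive (axiom T): no — 0 is not related to itself.
Euclidean (axiom 5): no — 0 R 1 and 0 R 2, but not 1 R 2.
So F validates K; KB would additionally require R to be symmetric. The strongest is K.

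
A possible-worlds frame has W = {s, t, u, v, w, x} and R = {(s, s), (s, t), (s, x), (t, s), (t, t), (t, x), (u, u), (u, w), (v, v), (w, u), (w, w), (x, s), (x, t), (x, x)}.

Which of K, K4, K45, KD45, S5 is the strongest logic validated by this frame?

S5

Transitive (axiom 4): yes — every two-step R-path is closed by a direct edge.
Euclidean (axiom 5): yes — any two successors of a common world are R-related.
Serial (axiom D): yes — every world has a successor (e.g. s R s).
Reflexive (axiom T): yes — every world is R-related to itself.
So F validates K, K4, K45, KD45, S5. The strongest is S5.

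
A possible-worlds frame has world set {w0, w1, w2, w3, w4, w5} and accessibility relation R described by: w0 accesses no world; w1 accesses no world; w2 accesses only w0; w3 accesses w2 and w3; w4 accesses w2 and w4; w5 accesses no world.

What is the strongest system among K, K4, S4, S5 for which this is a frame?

Transitive (axiom 4): no — w3 R w2 and w2 R w0, but not w3 R w0.
Reflexive (axiom T): no — w0 is not related to itself.
Euclidean (axiom 5): no — w2 R w0 and w2 R w0, but not w0 R w0.
So F validates K; K4 would additionally require R to be transitive. The strongest is K.

K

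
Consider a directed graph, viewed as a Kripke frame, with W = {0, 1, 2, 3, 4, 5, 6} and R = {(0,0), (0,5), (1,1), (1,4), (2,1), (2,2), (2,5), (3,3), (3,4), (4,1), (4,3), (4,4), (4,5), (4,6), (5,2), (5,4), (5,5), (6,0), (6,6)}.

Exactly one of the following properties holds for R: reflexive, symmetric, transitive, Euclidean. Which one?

reflexive

Reflexive: yes — every world is R-related to itself.
Symmetric: no — 0 R 5 but not 5 R 0.
Transitive: no — 0 R 5 and 5 R 2, but not 0 R 2.
Euclidean: no — 2 R 1 and 2 R 5, but not 1 R 5.
Only reflexive holds.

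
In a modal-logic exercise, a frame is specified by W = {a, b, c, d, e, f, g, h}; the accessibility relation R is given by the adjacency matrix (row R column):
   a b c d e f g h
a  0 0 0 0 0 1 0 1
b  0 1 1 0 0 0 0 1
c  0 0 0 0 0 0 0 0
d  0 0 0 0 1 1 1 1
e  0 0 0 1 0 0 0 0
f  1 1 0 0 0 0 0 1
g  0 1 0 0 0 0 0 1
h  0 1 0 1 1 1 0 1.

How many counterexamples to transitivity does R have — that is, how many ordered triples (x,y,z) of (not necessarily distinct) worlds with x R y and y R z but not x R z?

Enumerating: (a,f,a), (a,f,b), (a,h,b), (a,h,d), (a,h,e), (b,h,d), (b,h,e), (b,h,f), (d,e,d), (d,f,a), (d,f,b), (d,g,b), … and 18 more.
Total: 30.

30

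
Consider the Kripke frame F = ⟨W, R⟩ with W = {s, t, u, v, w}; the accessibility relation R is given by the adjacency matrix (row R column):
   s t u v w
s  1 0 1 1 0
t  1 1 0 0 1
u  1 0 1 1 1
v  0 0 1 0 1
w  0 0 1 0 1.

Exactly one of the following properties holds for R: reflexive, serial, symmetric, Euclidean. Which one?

Reflexive: no — v is not related to itself.
Serial: yes — every world has a successor (e.g. s R s).
Symmetric: no — s R v but not v R s.
Euclidean: no — t R s and t R w, but not s R w.
Only serial holds.

serial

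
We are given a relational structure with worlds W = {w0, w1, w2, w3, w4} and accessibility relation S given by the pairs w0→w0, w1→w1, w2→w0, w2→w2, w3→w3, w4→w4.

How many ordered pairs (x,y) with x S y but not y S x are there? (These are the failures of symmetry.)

1

Enumerating: (w2,w0).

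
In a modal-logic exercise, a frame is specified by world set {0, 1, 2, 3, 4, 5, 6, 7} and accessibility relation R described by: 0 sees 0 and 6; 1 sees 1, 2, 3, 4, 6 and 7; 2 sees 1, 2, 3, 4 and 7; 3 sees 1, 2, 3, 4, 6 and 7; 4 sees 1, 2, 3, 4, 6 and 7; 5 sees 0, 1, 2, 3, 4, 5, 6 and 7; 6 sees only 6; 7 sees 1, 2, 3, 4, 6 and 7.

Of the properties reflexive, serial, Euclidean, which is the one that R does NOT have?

Euclidean

Reflexive: yes — every world is R-related to itself.
Serial: yes — every world has a successor (e.g. 0 R 0).
Euclidean: no — 1 R 2 and 1 R 6, but not 2 R 6.
Only Euclidean fails.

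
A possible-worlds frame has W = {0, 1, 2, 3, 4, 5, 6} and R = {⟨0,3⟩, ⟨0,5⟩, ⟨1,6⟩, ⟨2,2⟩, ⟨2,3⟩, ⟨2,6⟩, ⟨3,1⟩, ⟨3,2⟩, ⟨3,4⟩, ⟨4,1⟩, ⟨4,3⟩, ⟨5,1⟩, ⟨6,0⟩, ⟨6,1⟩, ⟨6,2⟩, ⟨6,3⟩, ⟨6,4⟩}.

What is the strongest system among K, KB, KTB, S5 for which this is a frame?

Symmetric (axiom B): no — 0 R 3 but not 3 R 0.
Reflexive (axiom T): no — 0 is not related to itself.
Euclidean (axiom 5): no — 0 R 3 and 0 R 5, but not 3 R 5.
So F validates K; KB would additionally require R to be symmetric. The strongest is K.

K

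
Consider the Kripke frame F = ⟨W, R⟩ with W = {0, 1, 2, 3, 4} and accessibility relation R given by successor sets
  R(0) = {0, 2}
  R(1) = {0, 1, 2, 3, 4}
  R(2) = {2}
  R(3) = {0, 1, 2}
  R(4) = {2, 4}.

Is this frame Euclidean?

No

Euclidean: no — 1 R 0 and 1 R 3, but not 0 R 3.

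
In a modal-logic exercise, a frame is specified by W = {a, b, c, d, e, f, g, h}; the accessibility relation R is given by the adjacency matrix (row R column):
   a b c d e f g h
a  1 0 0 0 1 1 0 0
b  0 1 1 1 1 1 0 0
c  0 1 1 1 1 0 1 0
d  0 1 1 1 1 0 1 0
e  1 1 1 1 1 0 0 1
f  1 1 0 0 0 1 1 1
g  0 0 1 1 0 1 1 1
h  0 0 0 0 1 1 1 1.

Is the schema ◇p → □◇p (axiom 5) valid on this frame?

No

The schema 5 characterises exactly the Euclidean frames.
Euclidean: no — a R e and a R f, but not e R f.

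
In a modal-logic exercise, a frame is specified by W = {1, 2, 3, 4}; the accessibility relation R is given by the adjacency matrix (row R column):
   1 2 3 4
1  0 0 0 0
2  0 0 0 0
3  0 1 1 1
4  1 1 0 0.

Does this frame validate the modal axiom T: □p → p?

No

Axiom T corresponds to the accessibility relation being reflexive.
Reflexive: no — 1 is not related to itself.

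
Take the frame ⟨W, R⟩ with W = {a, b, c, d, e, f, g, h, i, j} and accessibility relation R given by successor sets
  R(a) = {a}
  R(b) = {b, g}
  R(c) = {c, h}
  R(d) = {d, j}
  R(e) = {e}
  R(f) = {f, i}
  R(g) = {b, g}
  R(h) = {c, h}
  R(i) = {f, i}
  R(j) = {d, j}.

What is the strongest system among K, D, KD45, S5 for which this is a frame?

S5

Serial (axiom D): yes — every world has a successor (e.g. a R a).
Euclidean (axiom 5): yes — any two successors of a common world are R-related.
Transitive (axiom 4): yes — every two-step R-path is closed by a direct edge.
Reflexive (axiom T): yes — every world is R-related to itself.
So F validates K, D, KD45, S5. The strongest is S5.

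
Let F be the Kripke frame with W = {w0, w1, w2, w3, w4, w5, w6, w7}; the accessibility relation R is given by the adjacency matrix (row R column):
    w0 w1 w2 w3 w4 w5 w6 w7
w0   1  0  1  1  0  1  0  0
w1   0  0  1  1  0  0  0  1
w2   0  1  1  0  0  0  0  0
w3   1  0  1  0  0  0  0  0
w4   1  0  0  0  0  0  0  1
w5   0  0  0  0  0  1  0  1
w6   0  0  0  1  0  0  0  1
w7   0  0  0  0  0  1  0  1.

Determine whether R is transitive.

Transitive: no — w0 R w2 and w2 R w1, but not w0 R w1.

No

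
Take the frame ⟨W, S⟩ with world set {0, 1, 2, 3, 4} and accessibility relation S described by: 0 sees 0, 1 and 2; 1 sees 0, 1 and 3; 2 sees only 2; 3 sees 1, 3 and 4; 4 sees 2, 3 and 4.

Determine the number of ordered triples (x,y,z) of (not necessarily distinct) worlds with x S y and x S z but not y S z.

Enumerating: (0,1,2), (0,2,0), (0,2,1), (1,0,3), (1,3,0), (3,1,4), (3,4,1), (4,2,3), (4,2,4), (4,3,2).

10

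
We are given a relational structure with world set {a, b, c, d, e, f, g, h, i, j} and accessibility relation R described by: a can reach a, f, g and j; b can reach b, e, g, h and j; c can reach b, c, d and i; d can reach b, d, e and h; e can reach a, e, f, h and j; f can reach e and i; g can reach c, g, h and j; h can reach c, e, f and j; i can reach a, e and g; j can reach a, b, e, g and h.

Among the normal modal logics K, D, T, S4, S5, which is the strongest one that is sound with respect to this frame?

D

Serial (axiom D): yes — every world has a successor (e.g. a R a).
Reflexive (axiom T): no — f is not related to itself.
Transitive (axiom 4): no — a R f and f R e, but not a R e.
Euclidean (axiom 5): no — a R f and a R g, but not f R g.
So F validates K, D; T would additionally require R to be reflexive. The strongest is D.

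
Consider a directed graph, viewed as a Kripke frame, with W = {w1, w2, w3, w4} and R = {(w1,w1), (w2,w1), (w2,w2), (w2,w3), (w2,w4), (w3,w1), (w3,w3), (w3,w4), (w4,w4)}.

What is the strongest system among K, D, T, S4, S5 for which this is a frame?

Serial (axiom D): yes — every world has a successor (e.g. w1 R w1).
Reflexive (axiom T): yes — every world is R-related to itself.
Transitive (axiom 4): yes — every two-step R-path is closed by a direct edge.
Euclidean (axiom 5): no — w2 R w1 and w2 R w3, but not w1 R w3.
So F validates K, D, T, S4; S5 would additionally require R to be Euclidean. The strongest is S4.

S4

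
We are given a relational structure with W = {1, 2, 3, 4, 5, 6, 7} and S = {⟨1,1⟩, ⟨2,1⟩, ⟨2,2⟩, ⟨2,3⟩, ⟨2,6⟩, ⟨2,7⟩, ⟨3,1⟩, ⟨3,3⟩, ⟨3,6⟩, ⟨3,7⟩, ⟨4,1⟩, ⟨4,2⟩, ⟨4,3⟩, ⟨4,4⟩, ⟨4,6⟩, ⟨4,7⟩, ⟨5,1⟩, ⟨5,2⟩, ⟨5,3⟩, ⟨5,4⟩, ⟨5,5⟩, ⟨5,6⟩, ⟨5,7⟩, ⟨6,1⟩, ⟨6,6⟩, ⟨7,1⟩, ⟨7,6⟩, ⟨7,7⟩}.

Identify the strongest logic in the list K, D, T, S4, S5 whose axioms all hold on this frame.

S4

Serial (axiom D): yes — every world has a successor (e.g. 1 S 1).
Reflexive (axiom T): yes — every world is S-related to itself.
Transitive (axiom 4): yes — every two-step S-path is closed by a direct edge.
Euclidean (axiom 5): no — 2 S 1 and 2 S 3, but not 1 S 3.
So F validates K, D, T, S4; S5 would additionally require S to be Euclidean. The strongest is S4.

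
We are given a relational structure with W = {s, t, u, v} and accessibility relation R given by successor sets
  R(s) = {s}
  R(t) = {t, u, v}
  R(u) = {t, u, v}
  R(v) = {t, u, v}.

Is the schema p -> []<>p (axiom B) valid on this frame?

Yes

By correspondence theory, B is valid on a frame iff R is symmetric.
Symmetric: yes — every pair in R has its reverse in R.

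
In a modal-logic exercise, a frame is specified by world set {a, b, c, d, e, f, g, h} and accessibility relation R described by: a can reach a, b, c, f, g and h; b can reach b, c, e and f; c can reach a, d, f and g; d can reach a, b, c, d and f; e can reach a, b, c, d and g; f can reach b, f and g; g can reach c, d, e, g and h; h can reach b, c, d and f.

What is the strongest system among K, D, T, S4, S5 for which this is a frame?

Serial (axiom D): yes — every world has a successor (e.g. a R a).
Reflexive (axiom T): no — c is not related to itself.
Transitive (axiom 4): no — a R b and b R e, but not a R e.
Euclidean (axiom 5): no — a R b and a R g, but not b R g.
So F validates K, D; T would additionally require R to be reflexive. The strongest is D.

D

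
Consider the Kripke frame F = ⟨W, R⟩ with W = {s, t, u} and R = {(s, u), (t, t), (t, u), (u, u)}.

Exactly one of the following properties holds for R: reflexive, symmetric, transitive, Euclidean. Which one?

Reflexive: no — s is not related to itself.
Symmetric: no — s R u but not u R s.
Transitive: yes — every two-step R-path is closed by a direct edge.
Euclidean: no — t R u and t R t, but not u R t.
Only transitive holds.

transitive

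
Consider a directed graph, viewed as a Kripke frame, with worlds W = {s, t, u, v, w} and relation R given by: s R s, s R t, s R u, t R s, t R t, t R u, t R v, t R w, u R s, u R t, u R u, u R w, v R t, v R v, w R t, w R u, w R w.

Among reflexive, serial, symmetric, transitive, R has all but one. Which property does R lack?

Reflexive: yes — every world is R-related to itself.
Serial: yes — every world has a successor (e.g. s R s).
Symmetric: yes — every pair in R has its reverse in R.
Transitive: no — s R t and t R v, but not s R v.
Only transitive fails.

transitive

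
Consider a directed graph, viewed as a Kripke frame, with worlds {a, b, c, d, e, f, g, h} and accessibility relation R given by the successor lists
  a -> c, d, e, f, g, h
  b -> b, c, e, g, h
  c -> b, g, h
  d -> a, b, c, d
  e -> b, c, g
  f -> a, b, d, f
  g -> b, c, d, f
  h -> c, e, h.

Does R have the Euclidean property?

No

Euclidean: no — a R c and a R d, but not c R d.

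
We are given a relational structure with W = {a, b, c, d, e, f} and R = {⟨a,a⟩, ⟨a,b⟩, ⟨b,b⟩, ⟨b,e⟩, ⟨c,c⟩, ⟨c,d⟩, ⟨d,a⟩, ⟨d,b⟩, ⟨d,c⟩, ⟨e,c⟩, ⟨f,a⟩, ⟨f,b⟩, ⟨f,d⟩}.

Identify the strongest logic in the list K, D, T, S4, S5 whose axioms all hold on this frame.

D

Serial (axiom D): yes — every world has a successor (e.g. a R a).
Reflexive (axiom T): no — d is not related to itself.
Transitive (axiom 4): no — a R b and b R e, but not a R e.
Euclidean (axiom 5): no — d R a and d R c, but not a R c.
So F validates K, D; T would additionally require R to be reflexive. The strongest is D.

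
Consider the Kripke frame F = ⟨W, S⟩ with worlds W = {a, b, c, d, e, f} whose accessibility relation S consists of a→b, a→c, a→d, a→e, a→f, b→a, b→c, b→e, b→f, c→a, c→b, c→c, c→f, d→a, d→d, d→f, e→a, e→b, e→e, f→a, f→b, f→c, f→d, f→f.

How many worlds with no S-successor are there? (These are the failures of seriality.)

0

S is serial; there are no such worlds.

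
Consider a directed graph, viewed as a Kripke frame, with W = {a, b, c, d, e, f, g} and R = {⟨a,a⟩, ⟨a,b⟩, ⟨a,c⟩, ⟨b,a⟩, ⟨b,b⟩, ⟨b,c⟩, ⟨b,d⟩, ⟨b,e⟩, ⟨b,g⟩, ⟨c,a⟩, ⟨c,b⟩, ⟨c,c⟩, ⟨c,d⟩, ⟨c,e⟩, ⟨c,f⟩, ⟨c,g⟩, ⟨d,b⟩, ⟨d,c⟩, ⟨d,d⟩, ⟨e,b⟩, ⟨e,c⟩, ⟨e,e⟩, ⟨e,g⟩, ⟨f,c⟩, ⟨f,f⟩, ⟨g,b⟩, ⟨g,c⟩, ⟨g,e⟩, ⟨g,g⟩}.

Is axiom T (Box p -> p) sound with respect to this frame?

Yes

By correspondence theory, T is valid on a frame iff R is reflexive.
Reflexive: yes — every world is R-related to itself.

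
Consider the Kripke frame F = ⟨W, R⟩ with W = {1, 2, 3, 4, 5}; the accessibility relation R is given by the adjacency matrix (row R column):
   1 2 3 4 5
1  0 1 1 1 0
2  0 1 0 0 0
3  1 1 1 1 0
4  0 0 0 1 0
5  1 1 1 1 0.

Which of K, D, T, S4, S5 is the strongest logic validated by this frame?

Serial (axiom D): yes — every world has a successor (e.g. 1 R 2).
Reflexive (axiom T): no — 1 is not related to itself.
Transitive (axiom 4): no — 1 R 3 and 3 R 1, but not 1 R 1.
Euclidean (axiom 5): no — 1 R 2 and 1 R 3, but not 2 R 3.
So F validates K, D; T would additionally require R to be reflexive. The strongest is D.

D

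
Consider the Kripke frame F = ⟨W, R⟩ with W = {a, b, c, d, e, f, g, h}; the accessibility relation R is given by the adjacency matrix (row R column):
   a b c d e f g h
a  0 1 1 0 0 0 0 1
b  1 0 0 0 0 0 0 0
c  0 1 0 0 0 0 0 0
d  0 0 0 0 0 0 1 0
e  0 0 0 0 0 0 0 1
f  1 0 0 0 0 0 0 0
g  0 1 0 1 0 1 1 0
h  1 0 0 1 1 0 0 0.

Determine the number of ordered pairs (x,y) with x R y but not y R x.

6

Enumerating: (a,c), (c,b), (f,a), (g,b), (g,f), (h,d).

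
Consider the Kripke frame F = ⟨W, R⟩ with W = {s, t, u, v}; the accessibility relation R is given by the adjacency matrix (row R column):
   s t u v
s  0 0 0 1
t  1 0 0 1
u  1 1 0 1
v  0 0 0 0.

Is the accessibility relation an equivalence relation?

Reflexive: no — s is not related to itself.
Symmetric: no — s R v but not v R s.
Transitive: yes — every two-step R-path is closed by a direct edge.
So R is not an equivalence relation.

No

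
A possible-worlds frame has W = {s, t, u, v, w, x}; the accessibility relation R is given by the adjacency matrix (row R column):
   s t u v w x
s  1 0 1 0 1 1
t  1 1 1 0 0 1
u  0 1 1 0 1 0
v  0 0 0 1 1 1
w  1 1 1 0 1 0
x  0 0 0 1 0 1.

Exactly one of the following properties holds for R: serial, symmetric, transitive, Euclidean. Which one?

serial

Serial: yes — every world has a successor (e.g. s R s).
Symmetric: no — s R u but not u R s.
Transitive: no — s R u and u R t, but not s R t.
Euclidean: no — s R u and s R x, but not u R x.
Only serial holds.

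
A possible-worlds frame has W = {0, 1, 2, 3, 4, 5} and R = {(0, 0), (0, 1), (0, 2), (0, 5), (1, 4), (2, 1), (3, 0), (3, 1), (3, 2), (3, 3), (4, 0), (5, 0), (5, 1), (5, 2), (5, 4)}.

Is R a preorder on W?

No

Reflexive: no — 1 is not related to itself.
Transitive: no — 0 R 1 and 1 R 4, but not 0 R 4.
So R is not a preorder.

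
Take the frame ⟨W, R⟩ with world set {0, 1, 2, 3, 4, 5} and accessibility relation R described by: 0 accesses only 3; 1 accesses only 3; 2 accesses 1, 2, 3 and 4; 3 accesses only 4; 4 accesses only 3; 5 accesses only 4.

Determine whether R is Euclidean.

No

Euclidean: no — 2 R 1 and 2 R 4, but not 1 R 4.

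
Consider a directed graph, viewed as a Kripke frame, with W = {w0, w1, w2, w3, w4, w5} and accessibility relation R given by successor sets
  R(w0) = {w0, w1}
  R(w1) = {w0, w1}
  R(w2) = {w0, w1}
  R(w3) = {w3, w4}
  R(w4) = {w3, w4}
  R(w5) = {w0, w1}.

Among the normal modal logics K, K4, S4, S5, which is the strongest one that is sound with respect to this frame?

Transitive (axiom 4): yes — every two-step R-path is closed by a direct edge.
Reflexive (axiom T): no — w2 is not related to itself.
Euclidean (axiom 5): yes — any two successors of a common world are R-related.
So F validates K, K4; S4 would additionally require R to be reflexive. The strongest is K4.

K4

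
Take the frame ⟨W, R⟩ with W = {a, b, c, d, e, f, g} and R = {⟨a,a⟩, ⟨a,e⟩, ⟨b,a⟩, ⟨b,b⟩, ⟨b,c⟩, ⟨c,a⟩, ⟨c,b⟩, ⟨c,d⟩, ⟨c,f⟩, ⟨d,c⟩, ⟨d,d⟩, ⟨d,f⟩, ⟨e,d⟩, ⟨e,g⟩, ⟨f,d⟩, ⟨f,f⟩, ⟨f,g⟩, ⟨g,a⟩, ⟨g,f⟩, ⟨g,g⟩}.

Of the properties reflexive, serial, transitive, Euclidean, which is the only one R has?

Reflexive: no — c is not related to itself.
Serial: yes — every world has a successor (e.g. a R a).
Transitive: no — a R e and e R d, but not a R d.
Euclidean: no — b R a and b R c, but not a R c.
Only serial holds.

serial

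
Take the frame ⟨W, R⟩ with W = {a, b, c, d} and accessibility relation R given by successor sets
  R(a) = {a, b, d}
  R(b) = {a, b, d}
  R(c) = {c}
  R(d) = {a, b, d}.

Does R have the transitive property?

Yes

Transitive: yes — every two-step R-path is closed by a direct edge.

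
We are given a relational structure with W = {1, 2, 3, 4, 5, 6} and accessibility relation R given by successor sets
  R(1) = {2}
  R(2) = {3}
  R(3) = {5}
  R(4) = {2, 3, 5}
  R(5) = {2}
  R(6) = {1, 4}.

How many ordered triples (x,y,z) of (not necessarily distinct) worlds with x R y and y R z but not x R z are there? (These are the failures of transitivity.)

Enumerating: (1,2,3), (2,3,5), (3,5,2), (5,2,3), (6,1,2), (6,4,2), (6,4,3), (6,4,5).

8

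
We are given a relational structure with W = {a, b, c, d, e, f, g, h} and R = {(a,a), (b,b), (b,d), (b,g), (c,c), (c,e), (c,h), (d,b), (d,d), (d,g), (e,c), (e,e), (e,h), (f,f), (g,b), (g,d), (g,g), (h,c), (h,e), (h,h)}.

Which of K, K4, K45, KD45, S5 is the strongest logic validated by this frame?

S5

Transitive (axiom 4): yes — every two-step R-path is closed by a direct edge.
Euclidean (axiom 5): yes — any two successors of a common world are R-related.
Serial (axiom D): yes — every world has a successor (e.g. a R a).
Reflexive (axiom T): yes — every world is R-related to itself.
So F validates K, K4, K45, KD45, S5. The strongest is S5.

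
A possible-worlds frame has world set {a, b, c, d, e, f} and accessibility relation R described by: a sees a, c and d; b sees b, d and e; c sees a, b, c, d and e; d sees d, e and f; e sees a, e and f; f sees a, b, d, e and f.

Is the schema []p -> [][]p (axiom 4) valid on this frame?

The schema 4 characterises exactly the transitive frames.
Transitive: no — a R c and c R b, but not a R b.

No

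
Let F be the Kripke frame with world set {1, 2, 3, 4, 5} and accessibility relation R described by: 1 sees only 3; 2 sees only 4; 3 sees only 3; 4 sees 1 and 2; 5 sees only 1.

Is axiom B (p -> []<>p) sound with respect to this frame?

No

The schema B characterises exactly the symmetric frames.
Symmetric: no — 1 R 3 but not 3 R 1.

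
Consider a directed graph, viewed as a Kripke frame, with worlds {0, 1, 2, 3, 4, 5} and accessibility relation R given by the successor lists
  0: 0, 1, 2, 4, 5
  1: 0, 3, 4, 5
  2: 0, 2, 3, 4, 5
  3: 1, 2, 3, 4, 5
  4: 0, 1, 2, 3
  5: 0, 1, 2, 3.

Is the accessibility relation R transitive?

No

Transitive: no — 0 R 1 and 1 R 3, but not 0 R 3.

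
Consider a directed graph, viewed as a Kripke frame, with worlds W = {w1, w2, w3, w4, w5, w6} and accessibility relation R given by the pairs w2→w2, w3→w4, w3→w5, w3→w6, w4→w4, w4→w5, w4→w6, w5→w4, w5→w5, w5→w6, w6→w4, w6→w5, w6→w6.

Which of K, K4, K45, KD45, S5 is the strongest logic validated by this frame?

Transitive (axiom 4): yes — every two-step R-path is closed by a direct edge.
Euclidean (axiom 5): yes — any two successors of a common world are R-related.
Serial (axiom D): no — w1 has no R-successor.
Reflexive (axiom T): no — w1 is not related to itself.
So F validates K, K4, K45; KD45 would additionally require R to be serial. The strongest is K45.

K45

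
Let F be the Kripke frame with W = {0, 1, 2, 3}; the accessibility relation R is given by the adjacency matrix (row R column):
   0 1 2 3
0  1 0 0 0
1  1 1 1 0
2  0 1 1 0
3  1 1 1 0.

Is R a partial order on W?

No

Reflexive: no — 3 is not related to itself.
Transitive: no — 2 R 1 and 1 R 0, but not 2 R 0.
Antisymmetric: no — 1 R 2 and 2 R 1 with 1 ≠ 2.
So R is not a partial order.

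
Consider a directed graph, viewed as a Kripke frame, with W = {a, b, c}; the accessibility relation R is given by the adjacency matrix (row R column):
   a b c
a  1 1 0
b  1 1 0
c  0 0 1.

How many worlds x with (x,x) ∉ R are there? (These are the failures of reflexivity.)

0

R is reflexive; there are no such worlds.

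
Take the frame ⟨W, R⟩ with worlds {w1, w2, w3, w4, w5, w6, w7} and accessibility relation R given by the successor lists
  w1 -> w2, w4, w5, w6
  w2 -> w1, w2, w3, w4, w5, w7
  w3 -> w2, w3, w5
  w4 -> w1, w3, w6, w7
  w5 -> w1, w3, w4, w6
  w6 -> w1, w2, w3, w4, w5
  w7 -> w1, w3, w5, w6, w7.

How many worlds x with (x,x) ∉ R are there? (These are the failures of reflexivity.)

Enumerating: w1, w4, w5, w6.

4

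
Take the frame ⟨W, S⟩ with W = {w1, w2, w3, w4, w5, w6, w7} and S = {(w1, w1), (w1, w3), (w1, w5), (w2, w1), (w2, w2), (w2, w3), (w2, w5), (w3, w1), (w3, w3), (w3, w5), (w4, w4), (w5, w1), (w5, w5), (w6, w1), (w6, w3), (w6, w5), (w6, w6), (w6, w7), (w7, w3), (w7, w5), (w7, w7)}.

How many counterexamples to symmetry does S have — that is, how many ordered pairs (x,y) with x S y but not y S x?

10

Enumerating: (w2,w1), (w2,w3), (w2,w5), (w3,w5), (w6,w1), (w6,w3), (w6,w5), (w6,w7), (w7,w3), (w7,w5).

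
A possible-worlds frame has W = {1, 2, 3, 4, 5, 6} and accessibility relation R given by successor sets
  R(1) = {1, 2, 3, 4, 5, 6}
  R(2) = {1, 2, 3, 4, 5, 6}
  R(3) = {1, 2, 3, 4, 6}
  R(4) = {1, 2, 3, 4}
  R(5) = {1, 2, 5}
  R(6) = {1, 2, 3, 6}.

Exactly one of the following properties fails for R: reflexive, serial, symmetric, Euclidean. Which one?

Euclidean

Reflexive: yes — every world is R-related to itself.
Serial: yes — every world has a successor (e.g. 1 R 1).
Symmetric: yes — every pair in R has its reverse in R.
Euclidean: no — 1 R 3 and 1 R 5, but not 3 R 5.
Only Euclidean fails.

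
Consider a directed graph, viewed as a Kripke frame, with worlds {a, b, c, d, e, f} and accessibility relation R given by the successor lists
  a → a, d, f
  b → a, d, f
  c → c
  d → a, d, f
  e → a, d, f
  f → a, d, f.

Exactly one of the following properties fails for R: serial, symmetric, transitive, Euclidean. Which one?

Serial: yes — every world has a successor (e.g. a R a).
Symmetric: no — b R a but not a R b.
Transitive: yes — every two-step R-path is closed by a direct edge.
Euclidean: yes — any two successors of a common world are R-related.
Only symmetric fails.

symmetric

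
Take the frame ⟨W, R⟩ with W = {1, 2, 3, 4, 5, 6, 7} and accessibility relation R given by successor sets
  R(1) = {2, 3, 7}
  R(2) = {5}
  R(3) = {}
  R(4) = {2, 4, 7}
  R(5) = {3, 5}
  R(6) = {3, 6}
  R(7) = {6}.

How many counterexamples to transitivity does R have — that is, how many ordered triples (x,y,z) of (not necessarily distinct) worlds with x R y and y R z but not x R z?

Enumerating: (1,2,5), (1,7,6), (2,5,3), (4,2,5), (4,7,6), (7,6,3).

6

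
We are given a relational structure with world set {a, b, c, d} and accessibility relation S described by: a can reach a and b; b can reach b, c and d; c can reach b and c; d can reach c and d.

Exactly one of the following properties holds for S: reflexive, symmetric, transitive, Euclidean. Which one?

Reflexive: yes — every world is S-related to itself.
Symmetric: no — a S b but not b S a.
Transitive: no — a S b and b S c, but not a S c.
Euclidean: no — b S c and b S d, but not c S d.
Only reflexive holds.

reflexive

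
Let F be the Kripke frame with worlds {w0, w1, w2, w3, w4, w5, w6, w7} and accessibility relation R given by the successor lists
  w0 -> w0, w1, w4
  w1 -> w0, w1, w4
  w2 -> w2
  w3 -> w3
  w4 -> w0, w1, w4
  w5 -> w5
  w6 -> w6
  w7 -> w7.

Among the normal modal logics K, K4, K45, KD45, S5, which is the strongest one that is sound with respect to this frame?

S5

Transitive (axiom 4): yes — every two-step R-path is closed by a direct edge.
Euclidean (axiom 5): yes — any two successors of a common world are R-related.
Serial (axiom D): yes — every world has a successor (e.g. w0 R w0).
Reflexive (axiom T): yes — every world is R-related to itself.
So F validates K, K4, K45, KD45, S5. The strongest is S5.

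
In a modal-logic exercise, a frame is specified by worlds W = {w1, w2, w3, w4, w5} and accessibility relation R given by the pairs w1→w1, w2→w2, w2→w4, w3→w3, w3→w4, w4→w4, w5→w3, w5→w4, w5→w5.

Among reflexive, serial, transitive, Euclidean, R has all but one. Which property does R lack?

Reflexive: yes — every world is R-related to itself.
Serial: yes — every world has a successor (e.g. w1 R w1).
Transitive: yes — every two-step R-path is closed by a direct edge.
Euclidean: no — w5 R w4 and w5 R w3, but not w4 R w3.
Only Euclidean fails.

Euclidean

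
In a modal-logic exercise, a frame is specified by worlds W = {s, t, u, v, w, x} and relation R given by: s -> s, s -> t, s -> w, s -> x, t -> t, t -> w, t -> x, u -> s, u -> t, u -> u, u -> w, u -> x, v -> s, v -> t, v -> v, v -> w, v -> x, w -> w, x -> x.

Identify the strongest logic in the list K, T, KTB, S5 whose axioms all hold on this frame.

T

Reflexive (axiom T): yes — every world is R-related to itself.
Symmetric (axiom B): no — s R t but not t R s.
Euclidean (axiom 5): no — s R w and s R t, but not w R t.
So F validates K, T; KTB would additionally require R to be symmetric. The strongest is T.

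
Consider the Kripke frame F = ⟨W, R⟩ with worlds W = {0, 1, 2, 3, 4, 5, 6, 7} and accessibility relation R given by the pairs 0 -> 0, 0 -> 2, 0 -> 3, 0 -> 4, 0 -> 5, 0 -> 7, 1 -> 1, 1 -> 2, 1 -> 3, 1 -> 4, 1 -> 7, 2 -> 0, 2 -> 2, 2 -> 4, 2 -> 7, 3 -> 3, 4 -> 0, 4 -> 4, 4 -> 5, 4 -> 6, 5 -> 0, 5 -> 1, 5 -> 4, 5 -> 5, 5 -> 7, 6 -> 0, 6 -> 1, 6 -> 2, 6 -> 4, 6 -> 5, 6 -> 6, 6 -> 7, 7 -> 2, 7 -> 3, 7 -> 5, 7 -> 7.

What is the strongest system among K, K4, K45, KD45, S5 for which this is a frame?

Transitive (axiom 4): no — 0 R 4 and 4 R 6, but not 0 R 6.
Euclidean (axiom 5): no — 0 R 2 and 0 R 3, but not 2 R 3.
Serial (axiom D): yes — every world has a successor (e.g. 0 R 0).
Reflexive (axiom T): yes — every world is R-related to itself.
So F validates K; K4 would additionally require R to be transitive. The strongest is K.

K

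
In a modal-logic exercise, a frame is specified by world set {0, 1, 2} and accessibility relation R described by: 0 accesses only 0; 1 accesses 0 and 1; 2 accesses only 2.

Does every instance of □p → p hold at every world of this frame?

Yes

By correspondence theory, T is valid on a frame iff R is reflexive.
Reflexive: yes — every world is R-related to itself.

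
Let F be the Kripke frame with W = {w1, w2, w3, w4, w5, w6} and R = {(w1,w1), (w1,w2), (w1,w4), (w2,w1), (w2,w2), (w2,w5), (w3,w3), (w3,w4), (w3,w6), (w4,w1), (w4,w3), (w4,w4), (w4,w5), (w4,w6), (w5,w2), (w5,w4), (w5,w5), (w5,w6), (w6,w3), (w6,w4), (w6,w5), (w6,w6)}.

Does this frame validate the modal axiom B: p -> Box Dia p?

By correspondence theory, B is valid on a frame iff R is symmetric.
Symmetric: yes — every pair in R has its reverse in R.

Yes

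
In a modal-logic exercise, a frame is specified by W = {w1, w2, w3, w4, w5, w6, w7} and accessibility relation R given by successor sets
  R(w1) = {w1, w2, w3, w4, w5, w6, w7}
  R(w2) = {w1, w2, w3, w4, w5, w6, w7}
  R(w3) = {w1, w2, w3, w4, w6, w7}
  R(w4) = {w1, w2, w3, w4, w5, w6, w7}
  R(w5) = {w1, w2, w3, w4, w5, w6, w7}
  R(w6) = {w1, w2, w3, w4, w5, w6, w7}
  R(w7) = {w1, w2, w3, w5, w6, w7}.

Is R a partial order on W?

Reflexive: yes — every world is R-related to itself.
Transitive: no — w3 R w1 and w1 R w5, but not w3 R w5.
Antisymmetric: no — w1 R w2 and w2 R w1 with w1 ≠ w2.
So R is not a partial order.

No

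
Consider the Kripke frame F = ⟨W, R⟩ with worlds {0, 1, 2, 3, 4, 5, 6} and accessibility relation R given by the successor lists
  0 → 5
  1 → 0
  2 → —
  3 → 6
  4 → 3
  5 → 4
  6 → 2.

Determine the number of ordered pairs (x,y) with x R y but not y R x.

6

Enumerating: (0,5), (1,0), (3,6), (4,3), (5,4), (6,2).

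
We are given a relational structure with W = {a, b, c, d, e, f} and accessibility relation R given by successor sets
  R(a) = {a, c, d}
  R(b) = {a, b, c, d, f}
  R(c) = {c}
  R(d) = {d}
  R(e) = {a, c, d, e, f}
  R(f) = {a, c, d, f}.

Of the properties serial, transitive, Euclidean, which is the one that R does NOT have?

Euclidean

Serial: yes — every world has a successor (e.g. a R a).
Transitive: yes — every two-step R-path is closed by a direct edge.
Euclidean: no — a R c and a R d, but not c R d.
Only Euclidean fails.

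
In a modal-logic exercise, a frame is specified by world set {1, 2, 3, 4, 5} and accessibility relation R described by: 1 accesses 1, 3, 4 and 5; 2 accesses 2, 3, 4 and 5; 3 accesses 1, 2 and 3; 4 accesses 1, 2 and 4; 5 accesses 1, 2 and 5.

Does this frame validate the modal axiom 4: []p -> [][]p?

No

By correspondence theory, 4 is valid on a frame iff R is transitive.
Transitive: no — 1 R 3 and 3 R 2, but not 1 R 2.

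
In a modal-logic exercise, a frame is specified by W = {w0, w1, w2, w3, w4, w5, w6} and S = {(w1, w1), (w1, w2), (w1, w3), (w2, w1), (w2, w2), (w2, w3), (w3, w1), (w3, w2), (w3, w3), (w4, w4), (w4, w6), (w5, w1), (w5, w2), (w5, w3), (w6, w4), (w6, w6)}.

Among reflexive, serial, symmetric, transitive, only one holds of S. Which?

transitive

Reflexive: no — w0 is not related to itself.
Serial: no — w0 has no S-successor.
Symmetric: no — w5 S w1 but not w1 S w5.
Transitive: yes — every two-step S-path is closed by a direct edge.
Only transitive holds.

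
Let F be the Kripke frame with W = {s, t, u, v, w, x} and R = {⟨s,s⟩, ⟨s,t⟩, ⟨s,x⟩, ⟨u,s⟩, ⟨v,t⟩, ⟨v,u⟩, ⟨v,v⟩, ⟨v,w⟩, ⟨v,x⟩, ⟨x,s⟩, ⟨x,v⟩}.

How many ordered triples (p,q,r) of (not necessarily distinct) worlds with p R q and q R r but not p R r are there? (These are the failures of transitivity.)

11

Enumerating: (s,x,v), (u,s,t), (u,s,x), (v,u,s), (v,x,s), (x,s,t), (x,s,x), (x,v,t), (x,v,u), (x,v,w), (x,v,x).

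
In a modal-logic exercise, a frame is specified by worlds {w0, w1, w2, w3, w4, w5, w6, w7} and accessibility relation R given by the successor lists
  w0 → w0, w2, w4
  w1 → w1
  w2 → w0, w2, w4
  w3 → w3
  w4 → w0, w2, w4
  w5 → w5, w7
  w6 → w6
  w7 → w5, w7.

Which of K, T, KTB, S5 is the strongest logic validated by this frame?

Reflexive (axiom T): yes — every world is R-related to itself.
Symmetric (axiom B): yes — every pair in R has its reverse in R.
Euclidean (axiom 5): yes — any two successors of a common world are R-related.
So F validates K, T, KTB, S5. The strongest is S5.

S5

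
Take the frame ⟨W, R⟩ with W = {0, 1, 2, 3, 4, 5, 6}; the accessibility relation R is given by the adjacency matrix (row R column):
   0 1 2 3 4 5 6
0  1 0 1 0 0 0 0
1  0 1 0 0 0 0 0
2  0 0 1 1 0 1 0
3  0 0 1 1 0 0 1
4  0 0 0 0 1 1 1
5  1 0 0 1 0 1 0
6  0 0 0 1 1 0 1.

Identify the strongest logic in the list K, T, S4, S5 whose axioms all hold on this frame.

Reflexive (axiom T): yes — every world is R-related to itself.
Transitive (axiom 4): no — 0 R 2 and 2 R 3, but not 0 R 3.
Euclidean (axiom 5): no — 2 R 3 and 2 R 5, but not 3 R 5.
So F validates K, T; S4 would additionally require R to be transitive. The strongest is T.

T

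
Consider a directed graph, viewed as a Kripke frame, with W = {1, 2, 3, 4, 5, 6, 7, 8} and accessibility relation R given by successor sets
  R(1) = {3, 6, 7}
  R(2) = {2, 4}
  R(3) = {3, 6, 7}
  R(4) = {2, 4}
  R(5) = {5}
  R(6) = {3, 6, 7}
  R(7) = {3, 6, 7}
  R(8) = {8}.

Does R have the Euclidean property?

Yes

Euclidean: yes — any two successors of a common world are R-related.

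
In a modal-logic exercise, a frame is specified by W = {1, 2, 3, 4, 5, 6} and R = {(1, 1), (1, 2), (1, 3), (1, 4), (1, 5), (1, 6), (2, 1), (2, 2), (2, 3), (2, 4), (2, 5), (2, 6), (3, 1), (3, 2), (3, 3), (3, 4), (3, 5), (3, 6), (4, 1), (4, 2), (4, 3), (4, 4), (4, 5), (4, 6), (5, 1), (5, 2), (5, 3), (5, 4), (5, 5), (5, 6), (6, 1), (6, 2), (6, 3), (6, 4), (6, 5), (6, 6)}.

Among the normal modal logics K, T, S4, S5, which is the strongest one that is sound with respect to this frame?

S5

Reflexive (axiom T): yes — every world is R-related to itself.
Transitive (axiom 4): yes — every two-step R-path is closed by a direct edge.
Euclidean (axiom 5): yes — any two successors of a common world are R-related.
So F validates K, T, S4, S5. The strongest is S5.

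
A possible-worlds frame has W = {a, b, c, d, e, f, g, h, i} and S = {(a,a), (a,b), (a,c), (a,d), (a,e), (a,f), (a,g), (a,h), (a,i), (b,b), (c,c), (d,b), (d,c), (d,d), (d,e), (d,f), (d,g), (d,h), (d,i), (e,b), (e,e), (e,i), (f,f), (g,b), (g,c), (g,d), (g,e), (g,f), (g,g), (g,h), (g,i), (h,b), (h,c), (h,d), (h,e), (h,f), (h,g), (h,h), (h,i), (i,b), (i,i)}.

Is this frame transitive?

Yes

Transitive: yes — every two-step S-path is closed by a direct edge.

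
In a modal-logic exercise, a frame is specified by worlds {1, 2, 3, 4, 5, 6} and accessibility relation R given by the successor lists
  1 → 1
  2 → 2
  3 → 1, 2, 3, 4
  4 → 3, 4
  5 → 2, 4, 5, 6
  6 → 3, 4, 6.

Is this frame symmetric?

Symmetric: no — 3 R 1 but not 1 R 3.

No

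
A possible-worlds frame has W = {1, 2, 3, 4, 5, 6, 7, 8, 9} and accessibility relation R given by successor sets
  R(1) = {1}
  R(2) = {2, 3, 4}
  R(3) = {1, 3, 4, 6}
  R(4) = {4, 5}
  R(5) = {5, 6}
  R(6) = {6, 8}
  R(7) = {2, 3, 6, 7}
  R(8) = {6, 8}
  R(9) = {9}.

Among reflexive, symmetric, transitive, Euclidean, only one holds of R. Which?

Reflexive: yes — every world is R-related to itself.
Symmetric: no — 2 R 3 but not 3 R 2.
Transitive: no — 2 R 3 and 3 R 1, but not 2 R 1.
Euclidean: no — 2 R 4 and 2 R 3, but not 4 R 3.
Only reflexive holds.

reflexive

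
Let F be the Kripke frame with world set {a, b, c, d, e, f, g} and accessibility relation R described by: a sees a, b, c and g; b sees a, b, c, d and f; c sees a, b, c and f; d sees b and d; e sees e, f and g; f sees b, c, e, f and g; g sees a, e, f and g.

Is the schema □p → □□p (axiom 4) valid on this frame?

No

The schema 4 characterises exactly the transitive frames.
Transitive: no — a R b and b R d, but not a R d.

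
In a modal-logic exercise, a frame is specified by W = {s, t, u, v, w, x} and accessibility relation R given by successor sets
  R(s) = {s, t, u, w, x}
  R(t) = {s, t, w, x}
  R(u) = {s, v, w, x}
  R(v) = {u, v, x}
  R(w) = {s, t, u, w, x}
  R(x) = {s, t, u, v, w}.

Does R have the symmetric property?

Symmetric: yes — every pair in R has its reverse in R.

Yes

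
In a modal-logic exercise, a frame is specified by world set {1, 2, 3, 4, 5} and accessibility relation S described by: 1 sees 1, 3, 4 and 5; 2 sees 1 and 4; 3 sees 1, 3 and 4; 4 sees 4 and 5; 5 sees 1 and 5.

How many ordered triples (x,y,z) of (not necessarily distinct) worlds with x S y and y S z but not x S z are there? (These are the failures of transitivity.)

Enumerating: (2,1,3), (2,1,5), (2,4,5), (3,1,5), (3,4,5), (4,5,1), (5,1,3), (5,1,4).

8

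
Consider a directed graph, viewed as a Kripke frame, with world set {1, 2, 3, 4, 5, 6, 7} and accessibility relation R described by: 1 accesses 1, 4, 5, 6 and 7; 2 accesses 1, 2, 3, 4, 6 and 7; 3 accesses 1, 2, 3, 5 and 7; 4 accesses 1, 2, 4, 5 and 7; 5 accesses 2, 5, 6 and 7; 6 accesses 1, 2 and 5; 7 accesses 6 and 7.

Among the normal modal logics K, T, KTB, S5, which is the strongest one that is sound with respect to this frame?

Reflexive (axiom T): no — 6 is not related to itself.
Symmetric (axiom B): no — 1 R 5 but not 5 R 1.
Euclidean (axiom 5): no — 1 R 4 and 1 R 6, but not 4 R 6.
So F validates K; T would additionally require R to be reflexive. The strongest is K.

K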